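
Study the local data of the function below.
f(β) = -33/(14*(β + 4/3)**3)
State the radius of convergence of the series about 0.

Denominator factor (β + 4/3)^3: pole of order 3 at -4/3, modulus 4/3.
The radius of convergence is the smallest modulus among the singular points: 4/3.

The radius of convergence is 4/3.


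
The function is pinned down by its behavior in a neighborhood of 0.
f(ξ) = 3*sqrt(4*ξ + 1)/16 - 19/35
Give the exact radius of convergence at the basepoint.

The radius of convergence is 1/4.

Branch term (3/16)*sqrt(1 - ξ/(-1/4)): its argument vanishes at ξ = -1/4, a square-root branch point, modulus 1/4.
The radius of convergence is the smallest modulus among the singular points: 1/4.


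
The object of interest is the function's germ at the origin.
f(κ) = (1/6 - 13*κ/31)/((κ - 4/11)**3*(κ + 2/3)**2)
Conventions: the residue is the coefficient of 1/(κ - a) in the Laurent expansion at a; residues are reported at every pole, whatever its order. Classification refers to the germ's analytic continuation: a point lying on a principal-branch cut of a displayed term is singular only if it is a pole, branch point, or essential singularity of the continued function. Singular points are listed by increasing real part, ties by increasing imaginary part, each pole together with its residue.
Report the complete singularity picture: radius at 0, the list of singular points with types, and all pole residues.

Radius of convergence at 0: 4/11.
At -2/3: a pole of order 2; residue -66663135/82852832.
At 4/11: a pole of order 3; residue 66663135/82852832.

Denominator factor (κ - 4/11)^3: pole of order 3 at 4/11, modulus 4/11.
Denominator factor (κ + 2/3)^2: pole of order 2 at -2/3, modulus 2/3.
The radius of convergence is the smallest modulus among the singular points: 4/11.
At the order-2 pole -2/3 set g(κ) = (κ - (-2/3))^2*f(κ) = (1/6 - 13*κ/31)/(κ - 4/11)**3.
Order-2 pole: residue = g'(a); g'(-2/3) = -66663135/82852832, so the residue is -66663135/82852832.
At the order-3 pole 4/11 set g(κ) = (κ - (4/11))^3*f(κ) = (1/6 - 13*κ/31)/(κ + 2/3)**2.
Order-3 pole: residue = g''(a)/2; g''(4/11) = 66663135/41426416, so the residue is 66663135/82852832.
List the singular points by increasing real part (a conjugate pair: the negative imaginary part first).


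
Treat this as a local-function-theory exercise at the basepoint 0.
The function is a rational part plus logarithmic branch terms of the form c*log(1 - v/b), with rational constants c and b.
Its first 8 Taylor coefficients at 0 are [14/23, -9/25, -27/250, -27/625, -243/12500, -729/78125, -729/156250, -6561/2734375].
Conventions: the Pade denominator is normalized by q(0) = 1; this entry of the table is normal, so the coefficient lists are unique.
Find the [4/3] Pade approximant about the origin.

Taylor coefficients needed (read off): a_0 = 14/23, a_1 = -9/25, a_2 = -27/250, a_3 = -27/625, a_4 = -243/12500, a_5 = -729/78125, a_6 = -729/156250, a_7 = -6561/2734375.
Write the denominator as Q(v) = 1 + q1*v + q2*v^2 + q3*v^3. Requiring Q*f - P = O(v^8) with deg P <= 4 kills the coefficients of v^5..v^7 in Q*f:
  v^5: a_5 + q1*a_4 + q2*a_3 + q3*a_2 = 0, i.e. -729/78125 + (-243/12500)*q1 + (-27/625)*q2 + (-27/250)*q3 = 0.
  v^6: a_6 + q1*a_5 + q2*a_4 + q3*a_3 = 0, i.e. -729/156250 + (-729/78125)*q1 + (-243/12500)*q2 + (-27/625)*q3 = 0.
  v^7: a_7 + q1*a_6 + q2*a_5 + q3*a_4 = 0, i.e. -6561/2734375 + (-729/156250)*q1 + (-729/78125)*q2 + (-243/12500)*q3 = 0.
Solving this linear system: q1 = -36/35, q2 = 54/175, q3 = -108/4375.
The numerator is Q*f truncated at degree 4: P0 = a_0 = 14/23; P1 = a_1 + q1*a_0 = -567/575; P2 = a_2 + q1*a_1 + q2*a_0 = 18117/40250; P3 = a_3 + q1*a_2 + q2*a_1 + q3*a_0 = -837/14375; P4 = a_4 + q1*a_3 + q2*a_2 + q3*a_1 = 243/437500.

The Pade approximant has numerator coefficients [14/23, -567/575, 18117/40250, -837/14375, 243/437500]; denominator coefficients [1, -36/35, 54/175, -108/4375].


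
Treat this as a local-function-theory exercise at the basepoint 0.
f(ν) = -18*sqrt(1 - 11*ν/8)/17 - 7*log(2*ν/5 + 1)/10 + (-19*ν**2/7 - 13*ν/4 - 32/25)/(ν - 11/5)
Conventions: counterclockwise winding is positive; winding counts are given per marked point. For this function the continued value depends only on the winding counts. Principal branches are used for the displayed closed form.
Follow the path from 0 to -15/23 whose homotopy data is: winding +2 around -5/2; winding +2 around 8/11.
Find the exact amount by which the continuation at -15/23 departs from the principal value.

The rational part is single-valued and drops out of the difference; each branch term changes only by its own monodromy.
(-7/10)*log(1 - ν/(-5/2)): each positive loop around -5/2 adds 2*pi*i to the log, so winding +2 contributes (-7/10)*(2)*2*pi*i = -(14/5)*pi*i.
(-18/17)*sqrt(1 - ν/(8/11)): winding +2 is even, the square root returns to the same sheet, contribution 0.
Summing the contributions at ν = -15/23 gives -(14/5)*pi*i.

Continued minus principal equals -(14/5)*pi*i.


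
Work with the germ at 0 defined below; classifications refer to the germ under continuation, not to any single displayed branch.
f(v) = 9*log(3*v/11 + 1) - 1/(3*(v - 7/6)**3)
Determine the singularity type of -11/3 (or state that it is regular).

The term (9)*log(1 - v/(-11/3)) has argument 1 - -11/3/(-11/3) = 0 at -11/3: a logarithmic (infinitely-sheeted) branch point; the remaining terms are analytic or single-valued there.

The point is a logarithmic branch point.


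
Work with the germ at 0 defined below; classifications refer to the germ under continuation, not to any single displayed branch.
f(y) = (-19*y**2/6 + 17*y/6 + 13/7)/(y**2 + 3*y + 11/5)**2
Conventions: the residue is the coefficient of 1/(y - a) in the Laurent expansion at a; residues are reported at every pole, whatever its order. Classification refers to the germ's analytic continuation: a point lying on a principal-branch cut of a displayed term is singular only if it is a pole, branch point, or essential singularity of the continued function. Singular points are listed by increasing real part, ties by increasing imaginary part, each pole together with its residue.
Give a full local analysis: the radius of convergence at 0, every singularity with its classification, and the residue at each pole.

Radius of convergence at 0: 3/2 - (1/10)*sqrt(5).
At -3/2 - (1/10)*sqrt(5): a pole of order 2; residue -(3931/42)*sqrt(5).
At -3/2 + (1/10)*sqrt(5): a pole of order 2; residue (3931/42)*sqrt(5).

Denominator factor (y**2 + 3*y + 11/5)^2: discriminant 1/5, real irrational roots -3/2 + (1/10)*sqrt(5) and -3/2 - (1/10)*sqrt(5); poles of order 2, moduli 3/2 - (1/10)*sqrt(5) and 3/2 + (1/10)*sqrt(5).
The radius of convergence is the smallest modulus among the singular points: 3/2 - (1/10)*sqrt(5).
The factor y**2 + 3*y + 11/5 splits as (y - a)(y - a') with a = -3/2 - (1/10)*sqrt(5), a' = -3/2 + (1/10)*sqrt(5). At the order-2 pole a set g(y) = (y - a)^2*f(y) = [-19*y**2/6 + 17*y/6 + 13/7] / (y - a')^2.
Order-2 pole: residue = g'(a); g'(-3/2 - (1/10)*sqrt(5)) = -(3931/42)*sqrt(5), so the residue is -(3931/42)*sqrt(5).
The factor y**2 + 3*y + 11/5 splits as (y - a)(y - a') with a = -3/2 + (1/10)*sqrt(5), a' = -3/2 - (1/10)*sqrt(5). At the order-2 pole a set g(y) = (y - a)^2*f(y) = [-19*y**2/6 + 17*y/6 + 13/7] / (y - a')^2.
Order-2 pole: residue = g'(a); g'(-3/2 + (1/10)*sqrt(5)) = (3931/42)*sqrt(5), so the residue is (3931/42)*sqrt(5).
List the singular points by increasing real part (a conjugate pair: the negative imaginary part first).


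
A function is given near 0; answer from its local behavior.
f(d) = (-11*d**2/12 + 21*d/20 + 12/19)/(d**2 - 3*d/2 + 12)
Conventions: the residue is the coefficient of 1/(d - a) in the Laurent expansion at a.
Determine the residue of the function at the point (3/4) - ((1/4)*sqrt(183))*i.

The factor d**2 - 3*d/2 + 12 splits as (d - a)(d - a') with a = (3/4) - ((1/4)*sqrt(183))*i, a' = (3/4) + ((1/4)*sqrt(183))*i. At the order-1 pole a set g(d) = (d - a)*f(d) = [-11*d**2/12 + 21*d/20 + 12/19] / (d - a').
Simple pole: residue = g(a) at a = (3/4) - ((1/4)*sqrt(183))*i, which is (-13/80) + ((34619/278160)*sqrt(183))*i.

The residue is (-13/80) + ((34619/278160)*sqrt(183))*i.


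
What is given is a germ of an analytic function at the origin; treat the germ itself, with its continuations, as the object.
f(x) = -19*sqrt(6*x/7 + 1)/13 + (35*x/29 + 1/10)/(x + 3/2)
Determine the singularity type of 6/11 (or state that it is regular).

Denominator factors: x + 3/2 = 45/22 at x = 6/11 — none vanishes.
Branch term sqrt(1 - x/(-7/6)): argument at 6/11 is 113/77, nonzero, so 6/11 is not its branch point (a point on a principal cut is still regular for the continued germ).
So the germ continues analytically to 6/11.

The point is a regular point.


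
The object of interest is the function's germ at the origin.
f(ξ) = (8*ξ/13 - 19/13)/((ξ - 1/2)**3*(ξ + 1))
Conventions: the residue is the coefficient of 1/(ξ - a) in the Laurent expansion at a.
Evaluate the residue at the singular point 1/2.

The residue is -8/13.

At the order-3 pole 1/2 set g(ξ) = (ξ - (1/2))^3*f(ξ) = (8*ξ/13 - 19/13)/(ξ + 1).
Order-3 pole: residue = g''(a)/2; g''(1/2) = -16/13, so the residue is -8/13.


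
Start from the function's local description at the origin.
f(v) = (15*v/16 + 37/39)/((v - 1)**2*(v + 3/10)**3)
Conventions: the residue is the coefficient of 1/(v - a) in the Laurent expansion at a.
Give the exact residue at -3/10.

At the order-3 pole -3/10 set g(v) = (v - (-3/10))^3*f(v) = (15*v/16 + 37/39)/(v - 1)**2.
Order-3 pole: residue = g''(a)/2; g''(-3/10) = 1154375/371293, so the residue is 1154375/742586.

The residue is 1154375/742586.


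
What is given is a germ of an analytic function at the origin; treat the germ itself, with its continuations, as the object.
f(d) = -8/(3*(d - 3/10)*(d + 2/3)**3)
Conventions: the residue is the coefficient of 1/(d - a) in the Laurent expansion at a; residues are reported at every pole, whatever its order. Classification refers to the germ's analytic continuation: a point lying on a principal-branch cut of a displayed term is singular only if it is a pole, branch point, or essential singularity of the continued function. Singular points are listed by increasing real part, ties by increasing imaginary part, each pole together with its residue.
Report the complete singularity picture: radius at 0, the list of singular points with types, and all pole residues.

Radius of convergence at 0: 3/10.
At -2/3: a pole of order 3; residue 72000/24389.
At 3/10: a pole of order 1; residue -72000/24389.

Denominator factor (d + 2/3)^3: pole of order 3 at -2/3, modulus 2/3.
Denominator factor (d - 3/10): pole of order 1 at 3/10, modulus 3/10.
The radius of convergence is the smallest modulus among the singular points: 3/10.
At the order-3 pole -2/3 set g(d) = (d - (-2/3))^3*f(d) = -8/(3*(d - 3/10)).
Order-3 pole: residue = g''(a)/2; g''(-2/3) = 144000/24389, so the residue is 72000/24389.
At the order-1 pole 3/10 set g(d) = (d - (3/10))*f(d) = -8/(3*(d + 2/3)**3).
Simple pole: residue = g(a) at a = 3/10, which is -72000/24389.
List the singular points by increasing real part (a conjugate pair: the negative imaginary part first).


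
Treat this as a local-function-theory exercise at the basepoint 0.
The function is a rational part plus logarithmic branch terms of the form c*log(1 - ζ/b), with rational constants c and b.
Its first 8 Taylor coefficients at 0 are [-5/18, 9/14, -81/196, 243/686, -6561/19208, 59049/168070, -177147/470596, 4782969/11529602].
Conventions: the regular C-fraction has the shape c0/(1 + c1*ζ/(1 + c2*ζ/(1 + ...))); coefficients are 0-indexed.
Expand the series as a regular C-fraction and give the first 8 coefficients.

Taylor coefficients (read off): a_0 = -5/18, a_1 = 9/14, a_2 = -81/196, a_3 = 243/686, a_4 = -6561/19208, a_5 = 59049/168070, a_6 = -177147/470596, a_7 = 4782969/11529602.
c0 = a_0 = -5/18. Peel one level at a time: if S = 1 + c*ζ/S' with S'(0) = 1, then c is the ζ-coefficient of S and S' = c*ζ/(S - 1).
S_1 = c0/f = 1 + (81/35)*ζ + (9477/2450)*ζ^2 + ...; c1 = 81/35.
S_2 = c1*ζ/(S_1 - 1) = 1 + (-117/70)*ζ + (-27/196)*ζ^2 + ...; c2 = -117/70.
S_3 = c2*ζ/(S_2 - 1) = 1 + (-15/182)*ζ + (495/8281)*ζ^2 + ...; c3 = -15/182.
S_4 = c3*ζ/(S_3 - 1) = 1 + (66/91)*ζ + (-27/245)*ζ^2 + ...; c4 = 66/91.
S_5 = c4*ζ/(S_4 - 1) = 1 + (117/770)*ζ + (-3159/42350)*ζ^2 + ...; c5 = 117/770.
S_6 = c5*ζ/(S_5 - 1) = 1 + (27/55)*ζ + (-729/6860)*ζ^2 + ...; c6 = 27/55.
S_7 = c6*ζ/(S_6 - 1) = 1 + (297/1372)*ζ + ...; c7 = 297/1372.

The regular C-fraction coefficients are [-5/18, 81/35, -117/70, -15/182, 66/91, 117/770, 27/55, 297/1372].


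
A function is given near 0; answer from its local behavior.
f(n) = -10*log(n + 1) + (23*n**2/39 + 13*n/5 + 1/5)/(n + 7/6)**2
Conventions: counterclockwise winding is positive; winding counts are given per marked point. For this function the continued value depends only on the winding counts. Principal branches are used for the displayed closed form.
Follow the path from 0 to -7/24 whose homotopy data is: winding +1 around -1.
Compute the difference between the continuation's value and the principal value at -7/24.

The rational part is single-valued and drops out of the difference; each branch term changes only by its own monodromy.
(-10)*log(1 - n/(-1)): each positive loop around -1 adds 2*pi*i to the log, so winding +1 contributes (-10)*(1)*2*pi*i = -(20)*pi*i.
Summing the contributions at n = -7/24 gives -(20)*pi*i.

Continued minus principal equals -(20)*pi*i.


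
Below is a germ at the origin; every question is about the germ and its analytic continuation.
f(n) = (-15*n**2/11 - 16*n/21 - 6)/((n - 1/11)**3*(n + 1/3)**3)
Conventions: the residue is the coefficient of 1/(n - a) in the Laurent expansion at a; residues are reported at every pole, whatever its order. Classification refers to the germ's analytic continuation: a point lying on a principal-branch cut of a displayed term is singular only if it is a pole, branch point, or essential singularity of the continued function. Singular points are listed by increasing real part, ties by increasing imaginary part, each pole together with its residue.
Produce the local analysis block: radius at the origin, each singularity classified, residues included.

Denominator factor (n + 1/3)^3: pole of order 3 at -1/3, modulus 1/3.
Denominator factor (n - 1/11)^3: pole of order 3 at 1/11, modulus 1/11.
The radius of convergence is the smallest modulus among the singular points: 1/11.
At the order-3 pole -1/3 set g(n) = (n - (-1/3))^3*f(n) = (-15*n**2/11 - 16*n/21 - 6)/(n - 1/11)**3.
Order-3 pole: residue = g''(a)/2; g''(-1/3) = 4854817539/941192, so the residue is 4854817539/1882384.
At the order-3 pole 1/11 set g(n) = (n - (1/11))^3*f(n) = (-15*n**2/11 - 16*n/21 - 6)/(n + 1/3)**3.
Order-3 pole: residue = g''(a)/2; g''(1/11) = -4854817539/941192, so the residue is -4854817539/1882384.
List the singular points by increasing real part (a conjugate pair: the negative imaginary part first).

Radius of convergence at 0: 1/11.
At -1/3: a pole of order 3; residue 4854817539/1882384.
At 1/11: a pole of order 3; residue -4854817539/1882384.


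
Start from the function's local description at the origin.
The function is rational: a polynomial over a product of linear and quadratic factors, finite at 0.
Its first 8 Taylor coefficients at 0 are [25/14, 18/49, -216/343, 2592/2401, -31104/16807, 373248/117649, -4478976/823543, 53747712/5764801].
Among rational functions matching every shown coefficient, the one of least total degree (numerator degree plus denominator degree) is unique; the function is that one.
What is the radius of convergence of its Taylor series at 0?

The radius of convergence is 7/12.

No rational of total degree below 2 reproduces all 8 coefficients; solving the [1/1] Pade equations on them gives f(h) = (2*h + 25/24)/(h + 7/12), whose expansion matches every shown term.
Denominator factor (h + 7/12): pole of order 1 at -7/12, modulus 7/12.
The radius of convergence is the smallest modulus among the singular points: 7/12.


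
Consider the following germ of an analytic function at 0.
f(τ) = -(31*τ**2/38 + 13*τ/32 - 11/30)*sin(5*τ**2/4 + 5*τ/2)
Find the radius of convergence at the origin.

The factor -sin(5*τ**2/4 + 5*τ/2) is entire and contributes no finite singular point.
The polynomial part has no poles.
No finite singular points: the Taylor series at 0 converges everywhere.

The radius of convergence is infinite.


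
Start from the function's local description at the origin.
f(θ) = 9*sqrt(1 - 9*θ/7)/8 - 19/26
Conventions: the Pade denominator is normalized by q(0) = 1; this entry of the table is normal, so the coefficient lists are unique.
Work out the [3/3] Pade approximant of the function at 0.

Taylor coefficients needed (expand at 0): a_0 = 41/104, a_1 = -81/112, a_2 = -729/3136, a_3 = -6561/43904, a_4 = -295245/2458624, a_5 = -531441/4917248, a_6 = -14348907/137682944.
Write the denominator as Q(θ) = 1 + q1*θ + q2*θ^2 + q3*θ^3. Requiring Q*f - P = O(θ^7) with deg P <= 3 kills the coefficients of θ^4..θ^6 in Q*f:
  θ^4: a_4 + q1*a_3 + q2*a_2 + q3*a_1 = 0, i.e. -295245/2458624 + (-6561/43904)*q1 + (-729/3136)*q2 + (-81/112)*q3 = 0.
  θ^5: a_5 + q1*a_4 + q2*a_3 + q3*a_2 = 0, i.e. -531441/4917248 + (-295245/2458624)*q1 + (-6561/43904)*q2 + (-729/3136)*q3 = 0.
  θ^6: a_6 + q1*a_5 + q2*a_4 + q3*a_3 = 0, i.e. -14348907/137682944 + (-531441/4917248)*q1 + (-295245/2458624)*q2 + (-6561/43904)*q3 = 0.
Solving this linear system: q1 = -45/28, q2 = 243/392, q3 = -729/21952.
The numerator is Q*f truncated at degree 3: P0 = a_0 = 41/104; P1 = a_1 + q1*a_0 = -3951/2912; P2 = a_2 + q1*a_1 + q2*a_0 = 47871/40768; P3 = a_3 + q1*a_2 + q2*a_1 + q3*a_0 = -541647/2283008.

The Pade approximant has numerator coefficients [41/104, -3951/2912, 47871/40768, -541647/2283008]; denominator coefficients [1, -45/28, 243/392, -729/21952].


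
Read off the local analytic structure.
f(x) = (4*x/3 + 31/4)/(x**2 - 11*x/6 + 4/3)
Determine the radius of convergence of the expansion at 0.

The radius of convergence is (2/3)*sqrt(3).

Denominator factor (x**2 - 11*x/6 + 4/3): discriminant -71/36, complex-conjugate roots (11/12) + ((1/12)*sqrt(71))*i and (11/12) - ((1/12)*sqrt(71))*i; poles of order 1, moduli (2/3)*sqrt(3) and (2/3)*sqrt(3).
The radius of convergence is the smallest modulus among the singular points: (2/3)*sqrt(3).


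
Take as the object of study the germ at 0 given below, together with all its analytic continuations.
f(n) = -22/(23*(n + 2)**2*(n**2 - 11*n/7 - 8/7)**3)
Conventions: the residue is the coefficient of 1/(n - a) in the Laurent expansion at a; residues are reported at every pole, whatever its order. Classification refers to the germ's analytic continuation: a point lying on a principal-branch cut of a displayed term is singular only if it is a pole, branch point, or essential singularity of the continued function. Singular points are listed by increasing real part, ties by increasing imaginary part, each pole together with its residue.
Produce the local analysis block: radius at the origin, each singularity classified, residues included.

Radius of convergence at 0: -11/14 + (1/14)*sqrt(345).
At -2: a pole of order 2; residue -143/11592.
At 11/14 - (1/14)*sqrt(345): a pole of order 3; residue 143/23184 + (62357053/105779898000)*sqrt(345).
At 11/14 + (1/14)*sqrt(345): a pole of order 3; residue 143/23184 - (62357053/105779898000)*sqrt(345).


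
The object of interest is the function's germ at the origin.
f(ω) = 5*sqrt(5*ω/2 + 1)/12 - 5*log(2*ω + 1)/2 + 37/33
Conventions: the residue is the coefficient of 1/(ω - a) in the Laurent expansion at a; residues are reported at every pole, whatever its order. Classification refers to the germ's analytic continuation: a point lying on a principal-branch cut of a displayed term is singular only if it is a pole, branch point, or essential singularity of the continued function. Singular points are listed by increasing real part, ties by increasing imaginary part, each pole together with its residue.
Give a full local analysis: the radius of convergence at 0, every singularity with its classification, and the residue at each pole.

Radius of convergence at 0: 2/5.
At -1/2: a logarithmic branch point.
At -2/5: an algebraic (square-root) branch point.

Branch term (-5/2)*log(1 - ω/(-1/2)): its argument vanishes at ω = -1/2, a logarithmic branch point, modulus 1/2.
Branch term (5/12)*sqrt(1 - ω/(-2/5)): its argument vanishes at ω = -2/5, a square-root branch point, modulus 2/5.
The radius of convergence is the smallest modulus among the singular points: 2/5.
List the singular points by increasing real part (a conjugate pair: the negative imaginary part first).


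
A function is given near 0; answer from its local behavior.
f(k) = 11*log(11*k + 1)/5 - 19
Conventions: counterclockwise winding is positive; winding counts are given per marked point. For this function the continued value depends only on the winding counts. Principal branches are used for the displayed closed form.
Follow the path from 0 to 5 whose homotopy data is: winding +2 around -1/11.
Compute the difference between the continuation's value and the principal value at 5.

The rational part is single-valued and drops out of the difference; each branch term changes only by its own monodromy.
(11/5)*log(1 - k/(-1/11)): each positive loop around -1/11 adds 2*pi*i to the log, so winding +2 contributes (11/5)*(2)*2*pi*i = (44/5)*pi*i.
Summing the contributions at k = 5 gives (44/5)*pi*i.

Continued minus principal equals (44/5)*pi*i.


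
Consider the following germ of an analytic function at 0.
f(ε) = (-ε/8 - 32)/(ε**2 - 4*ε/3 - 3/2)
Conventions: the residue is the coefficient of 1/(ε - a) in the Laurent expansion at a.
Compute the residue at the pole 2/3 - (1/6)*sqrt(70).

The residue is -1/16 + (11/8)*sqrt(70).

The factor ε**2 - 4*ε/3 - 3/2 splits as (ε - a)(ε - a') with a = 2/3 - (1/6)*sqrt(70), a' = 2/3 + (1/6)*sqrt(70). At the order-1 pole a set g(ε) = (ε - a)*f(ε) = [-ε/8 - 32] / (ε - a').
Simple pole: residue = g(a) at a = 2/3 - (1/6)*sqrt(70), which is -1/16 + (11/8)*sqrt(70).


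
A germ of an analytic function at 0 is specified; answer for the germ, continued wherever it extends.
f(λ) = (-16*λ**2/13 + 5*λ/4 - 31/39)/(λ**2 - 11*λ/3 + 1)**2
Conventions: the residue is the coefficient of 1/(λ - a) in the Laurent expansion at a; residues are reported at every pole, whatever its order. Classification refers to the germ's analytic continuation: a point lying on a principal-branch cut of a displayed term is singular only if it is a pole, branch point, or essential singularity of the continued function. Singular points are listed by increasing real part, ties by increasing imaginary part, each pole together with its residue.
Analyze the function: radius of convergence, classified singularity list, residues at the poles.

Denominator factor (λ**2 - 11*λ/3 + 1)^2: discriminant 85/9, real irrational roots 11/6 + (1/6)*sqrt(85) and 11/6 - (1/6)*sqrt(85); poles of order 2, moduli 11/6 + (1/6)*sqrt(85) and 11/6 - (1/6)*sqrt(85).
The radius of convergence is the smallest modulus among the singular points: 11/6 - (1/6)*sqrt(85).
The factor λ**2 - 11*λ/3 + 1 splits as (λ - a)(λ - a') with a = 11/6 - (1/6)*sqrt(85), a' = 11/6 + (1/6)*sqrt(85). At the order-2 pole a set g(λ) = (λ - a)^2*f(λ) = [-16*λ**2/13 + 5*λ/4 - 31/39] / (λ - a')^2.
Order-2 pole: residue = g'(a); g'(11/6 - (1/6)*sqrt(85)) = (747/375700)*sqrt(85), so the residue is (747/375700)*sqrt(85).
The factor λ**2 - 11*λ/3 + 1 splits as (λ - a)(λ - a') with a = 11/6 + (1/6)*sqrt(85), a' = 11/6 - (1/6)*sqrt(85). At the order-2 pole a set g(λ) = (λ - a)^2*f(λ) = [-16*λ**2/13 + 5*λ/4 - 31/39] / (λ - a')^2.
Order-2 pole: residue = g'(a); g'(11/6 + (1/6)*sqrt(85)) = -(747/375700)*sqrt(85), so the residue is -(747/375700)*sqrt(85).
List the singular points by increasing real part (a conjugate pair: the negative imaginary part first).

Radius of convergence at 0: 11/6 - (1/6)*sqrt(85).
At 11/6 - (1/6)*sqrt(85): a pole of order 2; residue (747/375700)*sqrt(85).
At 11/6 + (1/6)*sqrt(85): a pole of order 2; residue -(747/375700)*sqrt(85).


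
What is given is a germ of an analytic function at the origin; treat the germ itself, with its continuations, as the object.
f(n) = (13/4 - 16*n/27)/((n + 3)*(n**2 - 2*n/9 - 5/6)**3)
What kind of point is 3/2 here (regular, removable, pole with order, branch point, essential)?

The point is a regular point.

Denominator factors: n + 3 = 9/2 at n = 3/2; n**2 - 2*n/9 - 5/6 = 13/12 at n = 3/2 — none vanishes.
So the germ continues analytically to 3/2.


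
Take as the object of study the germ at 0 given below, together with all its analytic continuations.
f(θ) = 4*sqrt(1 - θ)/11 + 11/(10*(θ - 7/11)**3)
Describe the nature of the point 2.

The point is a regular point.

Denominator factors: θ - 7/11 = 15/11 at θ = 2 — none vanishes.
Branch term sqrt(1 - θ/(1)): argument at 2 is -1, nonzero, so 2 is not its branch point (a point on a principal cut is still regular for the continued germ).
So the germ continues analytically to 2.


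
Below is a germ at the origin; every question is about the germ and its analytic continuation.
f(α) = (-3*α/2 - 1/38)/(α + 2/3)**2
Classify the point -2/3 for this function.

The denominator factor α + 2/3 vanishes at -2/3 and appears to the power 2; the numerator there equals 37/38, nonzero, and no other factor vanishes.
Hence a pole whose order is the multiplicity, 2.

The point is a pole of order 2.


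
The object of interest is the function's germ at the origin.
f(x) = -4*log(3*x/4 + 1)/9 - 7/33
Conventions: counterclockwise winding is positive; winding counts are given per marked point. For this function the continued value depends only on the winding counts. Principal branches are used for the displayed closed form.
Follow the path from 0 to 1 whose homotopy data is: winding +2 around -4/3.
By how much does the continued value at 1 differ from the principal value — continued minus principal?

Continued minus principal equals -(16/9)*pi*i.

The rational part is single-valued and drops out of the difference; each branch term changes only by its own monodromy.
(-4/9)*log(1 - x/(-4/3)): each positive loop around -4/3 adds 2*pi*i to the log, so winding +2 contributes (-4/9)*(2)*2*pi*i = -(16/9)*pi*i.
Summing the contributions at x = 1 gives -(16/9)*pi*i.


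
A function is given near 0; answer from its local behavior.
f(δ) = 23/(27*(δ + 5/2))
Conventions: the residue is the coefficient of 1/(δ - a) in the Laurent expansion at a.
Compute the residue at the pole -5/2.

The residue is 23/27.

At the order-1 pole -5/2 set g(δ) = (δ - (-5/2))*f(δ) = 23/27.
Simple pole: residue = g(a) at a = -5/2, which is 23/27.


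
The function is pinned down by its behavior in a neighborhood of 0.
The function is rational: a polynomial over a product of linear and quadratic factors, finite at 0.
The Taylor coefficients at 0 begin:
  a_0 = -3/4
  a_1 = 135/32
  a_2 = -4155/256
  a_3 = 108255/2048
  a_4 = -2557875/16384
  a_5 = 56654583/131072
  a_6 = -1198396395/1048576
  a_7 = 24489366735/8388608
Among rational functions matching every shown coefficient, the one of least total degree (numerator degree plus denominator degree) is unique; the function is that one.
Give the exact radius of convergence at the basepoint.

The radius of convergence is 1/2.

No rational of total degree below 5 reproduces all 8 coefficients; solving the [0/5] Pade equations on them gives f(σ) = -3/(8*(σ + 1/2)**3*(σ**2 - 3*σ/2 + 4)), whose expansion matches every shown term.
Denominator factor (σ + 1/2)^3: pole of order 3 at -1/2, modulus 1/2.
Denominator factor (σ**2 - 3*σ/2 + 4): discriminant -55/4, complex-conjugate roots (3/4) + ((1/4)*sqrt(55))*i and (3/4) - ((1/4)*sqrt(55))*i; poles of order 1, moduli 2 and 2.
The radius of convergence is the smallest modulus among the singular points: 1/2.


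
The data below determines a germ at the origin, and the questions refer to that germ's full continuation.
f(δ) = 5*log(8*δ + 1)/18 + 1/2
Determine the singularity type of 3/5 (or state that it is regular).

There is no denominator, hence no pole anywhere.
Branch term log(1 - δ/(-1/8)): argument at 3/5 is 29/5, nonzero, so 3/5 is not its branch point (a point on a principal cut is still regular for the continued germ).
So the germ continues analytically to 3/5.

The point is a regular point.


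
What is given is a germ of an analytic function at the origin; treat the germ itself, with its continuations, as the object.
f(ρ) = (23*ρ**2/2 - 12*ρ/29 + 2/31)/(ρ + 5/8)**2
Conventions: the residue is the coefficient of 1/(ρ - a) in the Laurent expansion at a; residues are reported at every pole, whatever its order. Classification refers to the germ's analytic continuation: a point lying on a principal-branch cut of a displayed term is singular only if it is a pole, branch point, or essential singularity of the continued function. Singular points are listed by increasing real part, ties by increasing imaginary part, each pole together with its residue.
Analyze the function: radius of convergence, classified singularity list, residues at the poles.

Radius of convergence at 0: 5/8.
At -5/8: a pole of order 2; residue -3431/232.

Denominator factor (ρ + 5/8)^2: pole of order 2 at -5/8, modulus 5/8.
The radius of convergence is the smallest modulus among the singular points: 5/8.
At the order-2 pole -5/8 set g(ρ) = (ρ - (-5/8))^2*f(ρ) = 23*ρ**2/2 - 12*ρ/29 + 2/31.
Order-2 pole: residue = g'(a); g'(-5/8) = -3431/232, so the residue is -3431/232.


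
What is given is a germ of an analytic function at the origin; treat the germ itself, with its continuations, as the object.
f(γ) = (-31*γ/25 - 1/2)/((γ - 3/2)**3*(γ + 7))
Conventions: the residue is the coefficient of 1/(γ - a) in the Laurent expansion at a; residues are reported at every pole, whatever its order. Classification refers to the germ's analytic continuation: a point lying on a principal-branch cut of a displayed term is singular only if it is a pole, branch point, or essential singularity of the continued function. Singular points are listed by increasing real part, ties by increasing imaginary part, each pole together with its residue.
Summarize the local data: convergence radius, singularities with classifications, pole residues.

Denominator factor (γ + 7): pole of order 1 at -7, modulus 7.
Denominator factor (γ - 3/2)^3: pole of order 3 at 3/2, modulus 3/2.
The radius of convergence is the smallest modulus among the singular points: 3/2.
At the order-1 pole -7 set g(γ) = (γ - (-7))*f(γ) = (-31*γ/25 - 1/2)/(γ - 3/2)**3.
Simple pole: residue = g(a) at a = -7, which is -1636/122825.
At the order-3 pole 3/2 set g(γ) = (γ - (3/2))^3*f(γ) = (-31*γ/25 - 1/2)/(γ + 7).
Order-3 pole: residue = g''(a)/2; g''(3/2) = 3272/122825, so the residue is 1636/122825.
List the singular points by increasing real part (a conjugate pair: the negative imaginary part first).

Radius of convergence at 0: 3/2.
At -7: a pole of order 1; residue -1636/122825.
At 3/2: a pole of order 3; residue 1636/122825.


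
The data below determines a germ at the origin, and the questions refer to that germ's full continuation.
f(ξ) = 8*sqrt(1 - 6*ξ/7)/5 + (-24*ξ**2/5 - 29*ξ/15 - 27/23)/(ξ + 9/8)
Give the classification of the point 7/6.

The point is an algebraic (square-root) branch point.

The term (8/5)*sqrt(1 - ξ/(7/6)) has argument 1 - 7/6/(7/6) = 0 at 7/6: a square-root (algebraic, two-sheeted) branch point; the remaining terms are analytic or single-valued there.


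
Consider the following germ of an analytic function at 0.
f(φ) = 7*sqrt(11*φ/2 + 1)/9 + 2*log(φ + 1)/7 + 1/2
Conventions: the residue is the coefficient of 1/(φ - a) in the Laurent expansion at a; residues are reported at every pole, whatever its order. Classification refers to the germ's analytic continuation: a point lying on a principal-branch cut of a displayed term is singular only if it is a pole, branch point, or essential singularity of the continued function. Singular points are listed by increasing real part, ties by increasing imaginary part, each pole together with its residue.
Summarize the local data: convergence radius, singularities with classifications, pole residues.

Branch term (2/7)*log(1 - φ/(-1)): its argument vanishes at φ = -1, a logarithmic branch point, modulus 1.
Branch term (7/9)*sqrt(1 - φ/(-2/11)): its argument vanishes at φ = -2/11, a square-root branch point, modulus 2/11.
The radius of convergence is the smallest modulus among the singular points: 2/11.
List the singular points by increasing real part (a conjugate pair: the negative imaginary part first).

Radius of convergence at 0: 2/11.
At -1: a logarithmic branch point.
At -2/11: an algebraic (square-root) branch point.


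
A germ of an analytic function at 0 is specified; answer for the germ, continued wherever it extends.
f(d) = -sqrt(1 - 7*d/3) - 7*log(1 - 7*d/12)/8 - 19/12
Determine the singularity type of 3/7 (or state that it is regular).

The term (-1)*sqrt(1 - d/(3/7)) has argument 1 - 3/7/(3/7) = 0 at 3/7: a square-root (algebraic, two-sheeted) branch point; the remaining terms are analytic or single-valued there.

The point is an algebraic (square-root) branch point.


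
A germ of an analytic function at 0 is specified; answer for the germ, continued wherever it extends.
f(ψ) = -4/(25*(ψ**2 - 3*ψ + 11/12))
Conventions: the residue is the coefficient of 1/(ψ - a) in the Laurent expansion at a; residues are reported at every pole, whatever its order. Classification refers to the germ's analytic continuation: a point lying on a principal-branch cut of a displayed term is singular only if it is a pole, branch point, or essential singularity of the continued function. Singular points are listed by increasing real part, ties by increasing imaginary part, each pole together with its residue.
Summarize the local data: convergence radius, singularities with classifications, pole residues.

Denominator factor (ψ**2 - 3*ψ + 11/12): discriminant 16/3, real irrational roots 3/2 + (2/3)*sqrt(3) and 3/2 - (2/3)*sqrt(3); poles of order 1, moduli 3/2 + (2/3)*sqrt(3) and 3/2 - (2/3)*sqrt(3).
The radius of convergence is the smallest modulus among the singular points: 3/2 - (2/3)*sqrt(3).
The factor ψ**2 - 3*ψ + 11/12 splits as (ψ - a)(ψ - a') with a = 3/2 - (2/3)*sqrt(3), a' = 3/2 + (2/3)*sqrt(3). At the order-1 pole a set g(ψ) = (ψ - a)*f(ψ) = [-4/25] / (ψ - a').
Simple pole: residue = g(a) at a = 3/2 - (2/3)*sqrt(3), which is (1/25)*sqrt(3).
The factor ψ**2 - 3*ψ + 11/12 splits as (ψ - a)(ψ - a') with a = 3/2 + (2/3)*sqrt(3), a' = 3/2 - (2/3)*sqrt(3). At the order-1 pole a set g(ψ) = (ψ - a)*f(ψ) = [-4/25] / (ψ - a').
Simple pole: residue = g(a) at a = 3/2 + (2/3)*sqrt(3), which is -(1/25)*sqrt(3).
List the singular points by increasing real part (a conjugate pair: the negative imaginary part first).

Radius of convergence at 0: 3/2 - (2/3)*sqrt(3).
At 3/2 - (2/3)*sqrt(3): a pole of order 1; residue (1/25)*sqrt(3).
At 3/2 + (2/3)*sqrt(3): a pole of order 1; residue -(1/25)*sqrt(3).


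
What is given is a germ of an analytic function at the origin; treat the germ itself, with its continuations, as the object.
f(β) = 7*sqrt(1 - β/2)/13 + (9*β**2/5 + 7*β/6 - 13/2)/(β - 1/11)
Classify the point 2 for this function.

The term (7/13)*sqrt(1 - β/(2)) has argument 1 - 2/(2) = 0 at 2: a square-root (algebraic, two-sheeted) branch point; the remaining terms are analytic or single-valued there.

The point is an algebraic (square-root) branch point.


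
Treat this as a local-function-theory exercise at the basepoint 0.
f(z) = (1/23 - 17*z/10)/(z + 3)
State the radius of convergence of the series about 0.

Denominator factor (z + 3): pole of order 1 at -3, modulus 3.
The radius of convergence is the smallest modulus among the singular points: 3.

The radius of convergence is 3.


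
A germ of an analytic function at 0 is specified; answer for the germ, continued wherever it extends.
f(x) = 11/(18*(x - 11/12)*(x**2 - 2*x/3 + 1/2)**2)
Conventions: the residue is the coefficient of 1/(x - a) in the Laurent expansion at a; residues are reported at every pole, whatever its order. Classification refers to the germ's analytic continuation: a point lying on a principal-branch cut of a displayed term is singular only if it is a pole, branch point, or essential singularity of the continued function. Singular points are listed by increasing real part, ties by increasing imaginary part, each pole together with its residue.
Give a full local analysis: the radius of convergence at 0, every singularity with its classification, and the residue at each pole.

Radius of convergence at 0: (1/2)*sqrt(2).
At (1/3) - ((1/6)*sqrt(14))*i: a pole of order 2; residue (-704/1225) - ((341/1225)*sqrt(14))*i.
At (1/3) + ((1/6)*sqrt(14))*i: a pole of order 2; residue (-704/1225) + ((341/1225)*sqrt(14))*i.
At 11/12: a pole of order 1; residue 1408/1225.


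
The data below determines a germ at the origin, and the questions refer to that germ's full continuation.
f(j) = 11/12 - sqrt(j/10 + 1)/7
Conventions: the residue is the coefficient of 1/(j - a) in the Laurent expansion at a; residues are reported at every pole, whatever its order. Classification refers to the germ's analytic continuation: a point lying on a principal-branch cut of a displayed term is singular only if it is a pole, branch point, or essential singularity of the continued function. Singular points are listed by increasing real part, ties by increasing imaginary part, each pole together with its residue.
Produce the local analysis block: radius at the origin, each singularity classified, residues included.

Branch term (-1/7)*sqrt(1 - j/(-10)): its argument vanishes at j = -10, a square-root branch point, modulus 10.
The radius of convergence is the smallest modulus among the singular points: 10.

Radius of convergence at 0: 10.
At -10: an algebraic (square-root) branch point.


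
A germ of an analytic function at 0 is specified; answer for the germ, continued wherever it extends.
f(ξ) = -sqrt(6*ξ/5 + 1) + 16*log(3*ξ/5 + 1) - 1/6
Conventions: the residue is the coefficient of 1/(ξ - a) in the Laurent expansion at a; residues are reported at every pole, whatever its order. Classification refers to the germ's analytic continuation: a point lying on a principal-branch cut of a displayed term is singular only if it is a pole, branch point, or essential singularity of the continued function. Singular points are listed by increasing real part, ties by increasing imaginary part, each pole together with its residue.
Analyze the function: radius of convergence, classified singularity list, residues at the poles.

Branch term (16)*log(1 - ξ/(-5/3)): its argument vanishes at ξ = -5/3, a logarithmic branch point, modulus 5/3.
Branch term (-1)*sqrt(1 - ξ/(-5/6)): its argument vanishes at ξ = -5/6, a square-root branch point, modulus 5/6.
The radius of convergence is the smallest modulus among the singular points: 5/6.
List the singular points by increasing real part (a conjugate pair: the negative imaginary part first).

Radius of convergence at 0: 5/6.
At -5/3: a logarithmic branch point.
At -5/6: an algebraic (square-root) branch point.


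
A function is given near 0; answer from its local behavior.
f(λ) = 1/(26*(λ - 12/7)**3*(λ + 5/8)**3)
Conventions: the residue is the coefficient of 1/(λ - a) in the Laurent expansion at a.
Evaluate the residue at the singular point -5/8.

At the order-3 pole -5/8 set g(λ) = (λ - (-5/8))^3*f(λ) = 1/(26*(λ - 12/7)**3).
Order-3 pole: residue = g''(a)/2; g''(-5/8) = -3304390656/501533365463, so the residue is -1652195328/501533365463.

The residue is -1652195328/501533365463.


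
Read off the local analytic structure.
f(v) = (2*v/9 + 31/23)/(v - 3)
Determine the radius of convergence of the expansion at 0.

Denominator factor (v - 3): pole of order 1 at 3, modulus 3.
The radius of convergence is the smallest modulus among the singular points: 3.

The radius of convergence is 3.


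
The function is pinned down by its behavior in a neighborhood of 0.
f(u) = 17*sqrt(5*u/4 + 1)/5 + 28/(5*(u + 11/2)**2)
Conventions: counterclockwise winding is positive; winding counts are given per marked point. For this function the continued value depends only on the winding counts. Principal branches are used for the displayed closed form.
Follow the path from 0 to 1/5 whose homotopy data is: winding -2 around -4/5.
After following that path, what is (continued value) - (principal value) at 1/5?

Continued minus principal equals 0.

The rational part is single-valued and drops out of the difference; each branch term changes only by its own monodromy.
(17/5)*sqrt(1 - u/(-4/5)): winding -2 is even, the square root returns to the same sheet, contribution 0.
Summing the contributions at u = 1/5 gives 0.
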